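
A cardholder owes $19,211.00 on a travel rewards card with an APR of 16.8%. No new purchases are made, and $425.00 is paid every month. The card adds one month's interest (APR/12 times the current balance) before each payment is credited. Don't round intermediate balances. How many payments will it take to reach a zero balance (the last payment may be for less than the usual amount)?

Monthly rate r = 16.8%/12 = 1.4% = 0.014.
Recurrence: B ← B·(1+r) − $425.00.
Month 1: interest $268.95; balance after payment $19,054.95.
Month 2: interest $266.77; balance after payment $18,896.72.
Closed form: n = −ln(1 − rB₀/P)/ln(1+r) = −ln(0.36717)/ln(1.014) ≈ 72.067, so the balance reaches zero during payment 73.

73 months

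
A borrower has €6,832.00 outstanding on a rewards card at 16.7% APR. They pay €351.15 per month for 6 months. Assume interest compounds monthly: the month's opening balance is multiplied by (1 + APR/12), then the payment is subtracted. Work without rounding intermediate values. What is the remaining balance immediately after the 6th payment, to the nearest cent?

Monthly rate r = 16.7%/12 = 1.39167% = 0.0139167.
Each month: B ← B·(1+r) − €351.15.
Month 1: interest €95.08; balance after payment €6,575.93.
Month 2: interest €91.52; balance after payment €6,316.29.
Month 3: interest €87.90; balance after payment €6,053.05.
Month 4: interest €84.24; balance after payment €5,786.13.
Month 5: interest €80.52; balance after payment €5,515.51.
Month 6: interest €76.76; balance after payment €5,241.11.

€5,241.11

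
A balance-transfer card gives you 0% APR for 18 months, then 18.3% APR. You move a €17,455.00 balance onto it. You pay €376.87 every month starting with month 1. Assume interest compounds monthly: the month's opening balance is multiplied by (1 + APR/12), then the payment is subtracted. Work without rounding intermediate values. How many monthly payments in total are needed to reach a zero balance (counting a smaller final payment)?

56 payments

Promo months 1–18 at r₀ = 0%/12 = 0; months 19+ at r₁ = 18.3%/12 = 0.01525.
After month 18 (no interest yet): B = €17,455.00 − 18·€376.87 = €10,671.34.
Then at r₁ with €376.87/mo: n₂ = −ln(1 − r₁·B/P)/ln(1+r₁) ≈ 37.35 → 38 more payments.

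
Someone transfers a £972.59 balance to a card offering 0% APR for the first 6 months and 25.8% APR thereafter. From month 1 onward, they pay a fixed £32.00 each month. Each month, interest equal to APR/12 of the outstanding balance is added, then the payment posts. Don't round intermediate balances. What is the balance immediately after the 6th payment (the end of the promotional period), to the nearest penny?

Promo months 1–6 at r₀ = 0%/12 = 0; months 7+ at r₁ = 25.8%/12 = 0.0215.
After month 6 (no interest yet): B = £972.59 − 6·£32.00 = £780.59.

£780.59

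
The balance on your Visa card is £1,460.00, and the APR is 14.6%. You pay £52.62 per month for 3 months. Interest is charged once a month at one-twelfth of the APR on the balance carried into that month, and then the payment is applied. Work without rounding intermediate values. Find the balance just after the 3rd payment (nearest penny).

Monthly rate r = 14.6%/12 = 1.21667% = 0.0121667.
Each month: B ← B·(1+r) − £52.62.
Month 1: interest £17.76; balance after payment £1,425.14.
Month 2: interest £17.34; balance after payment £1,389.86.
Month 3: interest £16.91; balance after payment £1,354.15.

£1,354.15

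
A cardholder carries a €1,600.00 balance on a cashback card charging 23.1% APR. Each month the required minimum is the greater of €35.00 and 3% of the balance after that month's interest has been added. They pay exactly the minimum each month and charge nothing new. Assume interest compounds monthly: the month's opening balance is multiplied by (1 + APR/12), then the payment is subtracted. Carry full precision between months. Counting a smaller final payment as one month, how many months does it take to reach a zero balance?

Monthly rate r = 23.1%/12 = 1.925% = 0.01925.
While 3% of the post-interest balance exceeds €35.00, each month B ← (B·(1+r))·(1 − 0.03), i.e. B shrinks by the factor (1+r)·0.97 = 0.98867.
This holds for months 1–30. Entering month 31 the balance is €1,136.82; 3% of the post-interest balance is now below €35.00, so the flat €35.00 minimum applies from here.
From month 31 a fixed €35.00 at rate r clears €1,136.82 in 52 more payments. Total: 30 + 52 = 82 months.

82 months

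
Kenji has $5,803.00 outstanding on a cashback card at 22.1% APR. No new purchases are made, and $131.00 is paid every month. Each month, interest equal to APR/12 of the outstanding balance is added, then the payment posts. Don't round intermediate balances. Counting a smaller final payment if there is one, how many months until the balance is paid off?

93 months

Monthly rate r = 22.1%/12 = 1.84167% = 0.0184167.
Recurrence: B ← B·(1+r) − $131.00.
Month 1: interest $106.87; balance after payment $5,778.87.
Month 2: interest $106.43; balance after payment $5,754.30.
Closed form: n = −ln(1 − rB₀/P)/ln(1+r) = −ln(0.18418)/ln(1.01842) ≈ 92.707, so the balance reaches zero during payment 93.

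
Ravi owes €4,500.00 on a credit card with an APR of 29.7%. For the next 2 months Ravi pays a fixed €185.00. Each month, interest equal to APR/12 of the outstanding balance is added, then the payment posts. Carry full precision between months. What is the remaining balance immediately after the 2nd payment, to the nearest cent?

Monthly rate r = 29.7%/12 = 2.475% = 0.02475.
Each month: B ← B·(1+r) − €185.00.
Month 1: interest €111.37; balance after payment €4,426.38.
Month 2: interest €109.55; balance after payment €4,350.93.

€4,350.93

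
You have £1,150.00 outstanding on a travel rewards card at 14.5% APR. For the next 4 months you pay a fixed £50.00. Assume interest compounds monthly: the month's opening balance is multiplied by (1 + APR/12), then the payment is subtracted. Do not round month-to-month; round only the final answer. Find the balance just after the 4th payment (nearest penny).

Monthly rate r = 14.5%/12 = 1.20833% = 0.0120833.
Each month: B ← B·(1+r) − £50.00.
Month 1: interest £13.90; balance after payment £1,113.90.
Month 2: interest £13.46; balance after payment £1,077.36.
Month 3: interest £13.02; balance after payment £1,040.37.
Month 4: interest £12.57; balance after payment £1,002.94.

£1,002.94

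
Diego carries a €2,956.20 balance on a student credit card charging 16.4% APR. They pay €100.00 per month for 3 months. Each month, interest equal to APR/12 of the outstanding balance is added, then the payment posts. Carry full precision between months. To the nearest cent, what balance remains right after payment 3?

Monthly rate r = 16.4%/12 = 1.36667% = 0.0136667.
Each month: B ← B·(1+r) − €100.00.
Month 1: interest €40.40; balance after payment €2,896.60.
Month 2: interest €39.59; balance after payment €2,836.19.
Month 3: interest €38.76; balance after payment €2,774.95.

€2,774.95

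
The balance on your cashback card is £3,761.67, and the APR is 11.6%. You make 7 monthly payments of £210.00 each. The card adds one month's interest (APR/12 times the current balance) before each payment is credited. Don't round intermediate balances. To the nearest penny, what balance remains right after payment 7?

£2,510.39

Monthly rate r = 11.6%/12 = 0.966667% = 0.00966667.
Each month: B ← B·(1+r) − £210.00.
Month 1: interest £36.36; balance after payment £3,588.03.
Month 2: interest £34.68; balance after payment £3,412.72.
Month 3: interest £32.99; balance after payment £3,235.71.
Month 4: interest £31.28; balance after payment £3,056.99.
Month 5: interest £29.55; balance after payment £2,876.54.
Month 6: interest £27.81; balance after payment £2,694.34.
Month 7: interest £26.05; balance after payment £2,510.39.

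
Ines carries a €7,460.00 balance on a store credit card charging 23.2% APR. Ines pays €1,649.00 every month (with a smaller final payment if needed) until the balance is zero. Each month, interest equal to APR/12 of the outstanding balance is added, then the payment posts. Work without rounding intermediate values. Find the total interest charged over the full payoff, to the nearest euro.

Monthly rate r = 23.2%/12 = 1.93333% = 0.0193333.
Payoff takes n = ⌈−ln(1 − rB₀/P)/ln(1+r)⌉ = ⌈4.780⌉ = 5 payments; the last is €1,288.53.
Total paid = 4·€1,649.00 + €1,288.53 = €7,884.53.
Total interest = total paid − principal = €7,884.53 − €7,460.00 = €424.53.

€425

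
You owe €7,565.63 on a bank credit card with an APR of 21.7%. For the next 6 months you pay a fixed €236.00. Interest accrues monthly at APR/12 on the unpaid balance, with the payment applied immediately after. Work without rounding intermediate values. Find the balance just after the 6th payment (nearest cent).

Monthly rate r = 21.7%/12 = 1.80833% = 0.0180833.
Each month: B ← B·(1+r) − €236.00.
Month 1: interest €136.81; balance after payment €7,466.44.
Month 2: interest €135.02; balance after payment €7,365.46.
Month 3: interest €133.19; balance after payment €7,262.65.
Month 4: interest €131.33; balance after payment €7,157.98.
Month 5: interest €129.44; balance after payment €7,051.43.
Month 6: interest €127.51; balance after payment €6,942.94.

€6,942.94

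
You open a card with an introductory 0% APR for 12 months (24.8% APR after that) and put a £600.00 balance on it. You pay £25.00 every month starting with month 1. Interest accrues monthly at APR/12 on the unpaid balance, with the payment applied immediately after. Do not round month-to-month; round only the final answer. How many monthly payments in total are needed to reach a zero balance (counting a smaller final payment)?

26 payments

Promo months 1–12 at r₀ = 0%/12 = 0; months 13+ at r₁ = 24.8%/12 = 0.0206667.
After month 12 (no interest yet): B = £600.00 − 12·£25.00 = £300.00.
Then at r₁ with £25.00/mo: n₂ = −ln(1 − r₁·B/P)/ln(1+r₁) ≈ 13.93 → 14 more payments.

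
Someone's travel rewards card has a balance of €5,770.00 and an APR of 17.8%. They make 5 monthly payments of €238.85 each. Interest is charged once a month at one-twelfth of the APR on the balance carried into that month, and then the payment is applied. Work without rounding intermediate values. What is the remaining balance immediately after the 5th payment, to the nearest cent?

€4,980.62

Monthly rate r = 17.8%/12 = 1.48333% = 0.0148333.
Each month: B ← B·(1+r) − €238.85.
Month 1: interest €85.59; balance after payment €5,616.74.
Month 2: interest €83.31; balance after payment €5,461.20.
Month 3: interest €81.01; balance after payment €5,303.36.
Month 4: interest €78.67; balance after payment €5,143.18.
Month 5: interest €76.29; balance after payment €4,980.62.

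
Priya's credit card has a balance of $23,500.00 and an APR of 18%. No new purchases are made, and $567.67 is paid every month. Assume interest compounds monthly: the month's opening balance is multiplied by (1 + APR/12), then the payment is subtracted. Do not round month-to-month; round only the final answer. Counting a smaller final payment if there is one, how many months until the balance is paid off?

66 months

Monthly rate r = 18%/12 = 1.5% = 0.015.
Recurrence: B ← B·(1+r) − $567.67.
Month 1: interest $352.50; balance after payment $23,284.83.
Month 2: interest $349.27; balance after payment $23,066.43.
Closed form: n = −ln(1 − rB₀/P)/ln(1+r) = −ln(0.37904)/ln(1.015) ≈ 65.158, so the balance reaches zero during payment 66.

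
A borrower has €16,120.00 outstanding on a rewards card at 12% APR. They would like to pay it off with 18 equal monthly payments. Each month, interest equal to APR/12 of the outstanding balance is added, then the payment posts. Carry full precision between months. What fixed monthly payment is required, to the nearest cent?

Monthly rate r = 12%/12 = 1% = 0.01.
Level-payment amortization: P = B₀·r / (1 − (1+r)^(−n)) = 16120.00·0.01 / (1 − 1.01^(−18)).
Denominator 1 − (1+r)^(−18) = 0.163982686.
P = 161.2 / 0.163982686 ≈ 983.03.

€983.03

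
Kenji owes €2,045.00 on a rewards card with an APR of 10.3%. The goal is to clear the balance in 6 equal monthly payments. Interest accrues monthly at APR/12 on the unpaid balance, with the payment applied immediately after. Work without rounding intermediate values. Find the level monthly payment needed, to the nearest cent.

€351.15

Monthly rate r = 10.3%/12 = 0.858333% = 0.00858333.
Level-payment amortization: P = B₀·r / (1 − (1+r)^(−n)) = 2045.00·0.00858333 / (1 − 1.00858^(−6)).
Denominator 1 − (1+r)^(−6) = 0.0499875943.
P = 17.5529 / 0.0499875943 ≈ 351.15.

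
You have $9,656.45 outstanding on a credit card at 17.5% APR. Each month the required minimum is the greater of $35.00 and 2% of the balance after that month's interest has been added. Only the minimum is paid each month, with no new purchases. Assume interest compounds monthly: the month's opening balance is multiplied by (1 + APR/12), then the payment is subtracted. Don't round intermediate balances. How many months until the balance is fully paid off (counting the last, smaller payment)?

389 months

Monthly rate r = 17.5%/12 = 1.45833% = 0.0145833.
While 2% of the post-interest balance exceeds $35.00, each month B ← (B·(1+r))·(1 − 0.02), i.e. B shrinks by the factor (1+r)·0.98 = 0.99429.
This holds for months 1–301. Entering month 302 the balance is $1,723.74; 2% of the post-interest balance is now below $35.00, so the flat $35.00 minimum applies from here.
From month 302 a fixed $35.00 at rate r clears $1,723.74 in 88 more payments. Total: 301 + 88 = 389 months.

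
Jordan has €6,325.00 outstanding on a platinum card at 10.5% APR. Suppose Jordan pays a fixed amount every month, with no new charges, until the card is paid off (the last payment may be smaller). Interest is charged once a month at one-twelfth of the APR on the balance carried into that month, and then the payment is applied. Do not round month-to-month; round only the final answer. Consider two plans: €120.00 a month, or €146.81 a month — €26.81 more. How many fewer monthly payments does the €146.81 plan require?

16 fewer payments

Monthly rate r = 10.5%/12 = 0.875% = 0.00875.
At €120.00/mo: n = ⌈−ln(1 − rB₀/P)/ln(1+r)⌉ = 71 payments (last €118.07); total interest = total paid − €6,325.00 = €2,193.07.
At €146.81/mo: 55 payments (last €46.05); total interest €1,648.79.
Payments saved = 71 − 55 = 16.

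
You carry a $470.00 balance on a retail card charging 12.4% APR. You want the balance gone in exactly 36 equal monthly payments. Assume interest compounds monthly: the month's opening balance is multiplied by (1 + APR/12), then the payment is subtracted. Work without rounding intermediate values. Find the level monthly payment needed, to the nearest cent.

Monthly rate r = 12.4%/12 = 1.03333% = 0.0103333.
Level-payment amortization: P = B₀·r / (1 − (1+r)^(−n)) = 470.00·0.0103333 / (1 − 1.01033^(−36)).
Denominator 1 − (1+r)^(−36) = 0.309328619.
P = 4.85667 / 0.309328619 ≈ 15.70.

$15.70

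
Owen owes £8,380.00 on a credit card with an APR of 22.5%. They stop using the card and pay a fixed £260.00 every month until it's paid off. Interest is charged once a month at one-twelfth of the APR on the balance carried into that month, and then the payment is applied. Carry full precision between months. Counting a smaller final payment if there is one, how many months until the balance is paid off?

Monthly rate r = 22.5%/12 = 1.875% = 0.01875.
Recurrence: B ← B·(1+r) − £260.00.
Month 1: interest £157.12; balance after payment £8,277.12.
Month 2: interest £155.20; balance after payment £8,172.32.
Closed form: n = −ln(1 − rB₀/P)/ln(1+r) = −ln(0.39567)/ln(1.01875) ≈ 49.911, so the balance reaches zero during payment 50.

50 payments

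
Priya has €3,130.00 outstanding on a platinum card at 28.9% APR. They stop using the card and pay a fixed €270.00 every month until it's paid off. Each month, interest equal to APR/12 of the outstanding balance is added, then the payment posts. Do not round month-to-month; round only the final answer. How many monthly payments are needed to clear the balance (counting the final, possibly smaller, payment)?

14 months

Monthly rate r = 28.9%/12 = 2.40833% = 0.0240833.
Recurrence: B ← B·(1+r) − €270.00.
Month 1: interest €75.38; balance after payment €2,935.38.
Month 2: interest €70.69; balance after payment €2,736.07.
Closed form: n = −ln(1 − rB₀/P)/ln(1+r) = −ln(0.72081)/ln(1.02408) ≈ 13.757, so the balance reaches zero during payment 14.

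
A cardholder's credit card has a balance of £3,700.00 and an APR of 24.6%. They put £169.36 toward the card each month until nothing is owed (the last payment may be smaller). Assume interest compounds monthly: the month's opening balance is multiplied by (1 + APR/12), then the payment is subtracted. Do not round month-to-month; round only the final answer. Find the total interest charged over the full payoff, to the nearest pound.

£1,257

Monthly rate r = 24.6%/12 = 2.05% = 0.0205.
Payoff takes n = ⌈−ln(1 − rB₀/P)/ln(1+r)⌉ = ⌈29.270⌉ = 30 payments; the last is £45.99.
Total paid = 29·£169.36 + £45.99 = £4,957.43.
Total interest = total paid − principal = £4,957.43 − £3,700.00 = £1,257.43.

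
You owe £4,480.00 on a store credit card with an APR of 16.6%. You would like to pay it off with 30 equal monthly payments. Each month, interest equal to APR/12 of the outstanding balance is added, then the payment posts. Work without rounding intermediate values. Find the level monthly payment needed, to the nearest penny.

£183.47

Monthly rate r = 16.6%/12 = 1.38333% = 0.0138333.
Level-payment amortization: P = B₀·r / (1 − (1+r)^(−n)) = 4480.00·0.0138333 / (1 − 1.01383^(−30)).
Denominator 1 − (1+r)^(−30) = 0.337778895.
P = 61.9733 / 0.337778895 ≈ 183.47.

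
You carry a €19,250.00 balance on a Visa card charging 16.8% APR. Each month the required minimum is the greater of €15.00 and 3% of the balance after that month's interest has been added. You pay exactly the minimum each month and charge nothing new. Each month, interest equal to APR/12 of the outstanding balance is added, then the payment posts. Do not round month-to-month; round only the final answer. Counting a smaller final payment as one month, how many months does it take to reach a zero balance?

Monthly rate r = 16.8%/12 = 1.4% = 0.014.
While 3% of the post-interest balance exceeds €15.00, each month B ← (B·(1+r))·(1 − 0.03), i.e. B shrinks by the factor (1+r)·0.97 = 0.98358.
This holds for months 1–222. Entering month 223 the balance is €487.73; 3% of the post-interest balance is now below €15.00, so the flat €15.00 minimum applies from here.
From month 223 a fixed €15.00 at rate r clears €487.73 in 44 more payments. Total: 222 + 44 = 266 months.

266 months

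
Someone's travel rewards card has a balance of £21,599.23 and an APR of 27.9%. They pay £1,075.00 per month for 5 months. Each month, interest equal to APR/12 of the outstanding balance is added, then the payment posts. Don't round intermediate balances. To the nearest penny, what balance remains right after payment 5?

Monthly rate r = 27.9%/12 = 2.325% = 0.02325.
Each month: B ← B·(1+r) − £1,075.00.
Month 1: interest £502.18; balance after payment £21,026.41.
Month 2: interest £488.86; balance after payment £20,440.28.
Month 3: interest £475.24; balance after payment £19,840.51.
Month 4: interest £461.29; balance after payment £19,226.80.
Month 5: interest £447.02; balance after payment £18,598.83.

£18,598.83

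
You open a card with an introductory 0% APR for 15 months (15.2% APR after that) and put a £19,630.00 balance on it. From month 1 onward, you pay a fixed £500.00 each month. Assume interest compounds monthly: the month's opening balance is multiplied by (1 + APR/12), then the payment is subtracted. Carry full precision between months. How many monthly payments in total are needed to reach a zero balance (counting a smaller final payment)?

Promo months 1–15 at r₀ = 0%/12 = 0; months 16+ at r₁ = 15.2%/12 = 0.0126667.
After month 15 (no interest yet): B = £19,630.00 − 15·£500.00 = £12,130.00.
Then at r₁ with £500.00/mo: n₂ = −ln(1 − r₁·B/P)/ln(1+r₁) ≈ 29.17 → 30 more payments.

45 payments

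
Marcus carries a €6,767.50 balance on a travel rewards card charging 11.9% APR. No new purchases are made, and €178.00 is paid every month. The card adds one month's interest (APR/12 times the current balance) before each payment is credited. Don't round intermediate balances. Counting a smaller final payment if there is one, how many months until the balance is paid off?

Monthly rate r = 11.9%/12 = 0.991667% = 0.00991667.
Recurrence: B ← B·(1+r) − €178.00.
Month 1: interest €67.11; balance after payment €6,656.61.
Month 2: interest €66.01; balance after payment €6,544.62.
Closed form: n = −ln(1 − rB₀/P)/ln(1+r) = −ln(0.62297)/ln(1.00992) ≈ 47.959, so the balance reaches zero during payment 48.

48 payments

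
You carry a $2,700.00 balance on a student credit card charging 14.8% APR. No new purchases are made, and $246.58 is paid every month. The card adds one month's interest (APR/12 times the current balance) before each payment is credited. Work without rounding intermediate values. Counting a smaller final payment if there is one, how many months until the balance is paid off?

Monthly rate r = 14.8%/12 = 1.23333% = 0.0123333.
Recurrence: B ← B·(1+r) − $246.58.
Month 1: interest $33.30; balance after payment $2,486.72.
Month 2: interest $30.67; balance after payment $2,270.81.
Closed form: n = −ln(1 − rB₀/P)/ln(1+r) = −ln(0.86495)/ln(1.01233) ≈ 11.836, so the balance reaches zero during payment 12.

12 payments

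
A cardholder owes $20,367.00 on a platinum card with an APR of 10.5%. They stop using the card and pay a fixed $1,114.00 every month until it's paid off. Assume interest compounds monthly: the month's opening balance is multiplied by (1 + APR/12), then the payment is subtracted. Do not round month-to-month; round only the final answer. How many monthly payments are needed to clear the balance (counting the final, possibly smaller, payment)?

21 months

Monthly rate r = 10.5%/12 = 0.875% = 0.00875.
Recurrence: B ← B·(1+r) − $1,114.00.
Month 1: interest $178.21; balance after payment $19,431.21.
Month 2: interest $170.02; balance after payment $18,487.23.
Closed form: n = −ln(1 − rB₀/P)/ln(1+r) = −ln(0.84003)/ln(1.00875) ≈ 20.010, so the balance reaches zero during payment 21.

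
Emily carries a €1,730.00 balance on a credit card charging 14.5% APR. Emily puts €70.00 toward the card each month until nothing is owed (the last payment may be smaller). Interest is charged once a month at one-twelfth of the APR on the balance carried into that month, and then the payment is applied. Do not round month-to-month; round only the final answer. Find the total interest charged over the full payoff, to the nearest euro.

€337

Monthly rate r = 14.5%/12 = 1.20833% = 0.0120833.
Payoff takes n = ⌈−ln(1 − rB₀/P)/ln(1+r)⌉ = ⌈29.533⌉ = 30 payments; the last is €37.43.
Total paid = 29·€70.00 + €37.43 = €2,067.43.
Total interest = total paid − principal = €2,067.43 − €1,730.00 = €337.43.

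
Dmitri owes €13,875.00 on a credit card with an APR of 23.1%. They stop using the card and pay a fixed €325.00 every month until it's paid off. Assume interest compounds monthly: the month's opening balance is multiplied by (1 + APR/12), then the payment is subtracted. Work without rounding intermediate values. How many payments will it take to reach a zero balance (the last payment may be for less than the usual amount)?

91 months

Monthly rate r = 23.1%/12 = 1.925% = 0.01925.
Recurrence: B ← B·(1+r) − €325.00.
Month 1: interest €267.09; balance after payment €13,817.09.
Month 2: interest €265.98; balance after payment €13,758.07.
Closed form: n = −ln(1 − rB₀/P)/ln(1+r) = −ln(0.17817)/ln(1.01925) ≈ 90.470, so the balance reaches zero during payment 91.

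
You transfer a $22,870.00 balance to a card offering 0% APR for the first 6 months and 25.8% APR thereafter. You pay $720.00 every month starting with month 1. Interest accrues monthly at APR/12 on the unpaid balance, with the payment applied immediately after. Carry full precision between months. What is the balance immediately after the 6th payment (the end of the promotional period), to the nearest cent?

$18,550.00

Promo months 1–6 at r₀ = 0%/12 = 0; months 7+ at r₁ = 25.8%/12 = 0.0215.
After month 6 (no interest yet): B = $22,870.00 − 6·$720.00 = $18,550.00.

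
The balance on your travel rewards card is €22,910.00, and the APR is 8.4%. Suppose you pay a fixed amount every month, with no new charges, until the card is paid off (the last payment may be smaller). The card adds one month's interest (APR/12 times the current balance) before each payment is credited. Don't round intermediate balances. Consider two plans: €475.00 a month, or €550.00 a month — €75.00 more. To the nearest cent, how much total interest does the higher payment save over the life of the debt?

Monthly rate r = 8.4%/12 = 0.7% = 0.007.
At €475.00/mo: n = ⌈−ln(1 − rB₀/P)/ln(1+r)⌉ = 60 payments (last €24.34); total interest = total paid − €22,910.00 = €5,139.34.
At €550.00/mo: 50 payments (last €230.35); total interest €4,270.35.
Interest saved = €5,139.34 − €4,270.35 = €868.99.

€868.99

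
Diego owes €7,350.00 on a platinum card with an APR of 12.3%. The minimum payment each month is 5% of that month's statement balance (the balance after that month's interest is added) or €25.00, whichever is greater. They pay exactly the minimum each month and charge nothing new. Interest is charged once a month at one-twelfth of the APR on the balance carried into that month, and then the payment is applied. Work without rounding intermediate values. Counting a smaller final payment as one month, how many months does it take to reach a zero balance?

88 months

Monthly rate r = 12.3%/12 = 1.025% = 0.01025.
While 5% of the post-interest balance exceeds €25.00, each month B ← (B·(1+r))·(1 − 0.05), i.e. B shrinks by the factor (1+r)·0.95 = 0.95974.
This holds for months 1–66. Entering month 67 the balance is €487.92; 5% of the post-interest balance is now below €25.00, so the flat €25.00 minimum applies from here.
From month 67 a fixed €25.00 at rate r clears €487.92 in 22 more payments. Total: 66 + 22 = 88 months.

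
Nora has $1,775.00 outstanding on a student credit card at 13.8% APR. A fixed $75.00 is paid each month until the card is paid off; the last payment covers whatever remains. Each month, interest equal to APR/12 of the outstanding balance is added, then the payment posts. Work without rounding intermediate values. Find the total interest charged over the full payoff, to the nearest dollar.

Monthly rate r = 13.8%/12 = 1.15% = 0.0115.
Payoff takes n = ⌈−ln(1 − rB₀/P)/ln(1+r)⌉ = ⌈27.783⌉ = 28 payments; the last is $58.81.
Total paid = 27·$75.00 + $58.81 = $2,083.81.
Total interest = total paid − principal = $2,083.81 − $1,775.00 = $308.81.

$309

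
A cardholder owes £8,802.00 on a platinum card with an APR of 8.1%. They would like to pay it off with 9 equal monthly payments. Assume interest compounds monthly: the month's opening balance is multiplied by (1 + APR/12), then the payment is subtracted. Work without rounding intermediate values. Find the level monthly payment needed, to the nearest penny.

Monthly rate r = 8.1%/12 = 0.675% = 0.00675.
Level-payment amortization: P = B₀·r / (1 − (1+r)^(−n)) = 8802.00·0.00675 / (1 − 1.00675^(−9)).
Denominator 1 − (1+r)^(−9) = 0.0587494229.
P = 59.4135 / 0.0587494229 ≈ 1011.30.

£1,011.30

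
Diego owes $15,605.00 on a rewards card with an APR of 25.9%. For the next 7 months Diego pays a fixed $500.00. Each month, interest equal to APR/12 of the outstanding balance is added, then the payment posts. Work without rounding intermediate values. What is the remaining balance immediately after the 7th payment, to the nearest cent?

Monthly rate r = 25.9%/12 = 2.15833% = 0.0215833.
Each month: B ← B·(1+r) − $500.00.
Month 1: interest $336.81; balance after payment $15,441.81.
Month 2: interest $333.29; balance after payment $15,275.09.
Month 3: interest $329.69; balance after payment $15,104.78.
Month 4: interest $326.01; balance after payment $14,930.79.
Month 5: interest $322.26; balance after payment $14,753.05.
Month 6: interest $318.42; balance after payment $14,571.47.
Month 7: interest $314.50; balance after payment $14,385.97.

$14,385.97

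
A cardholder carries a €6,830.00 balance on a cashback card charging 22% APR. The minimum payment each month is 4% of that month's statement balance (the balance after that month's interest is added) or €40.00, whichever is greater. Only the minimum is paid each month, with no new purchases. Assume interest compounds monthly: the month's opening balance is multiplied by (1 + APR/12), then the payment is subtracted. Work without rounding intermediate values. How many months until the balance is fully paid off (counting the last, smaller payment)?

Monthly rate r = 22%/12 = 1.83333% = 0.0183333.
While 4% of the post-interest balance exceeds €40.00, each month B ← (B·(1+r))·(1 − 0.04), i.e. B shrinks by the factor (1+r)·0.96 = 0.9776.
This holds for months 1–86. Entering month 87 the balance is €973.38; 4% of the post-interest balance is now below €40.00, so the flat €40.00 minimum applies from here.
From month 87 a fixed €40.00 at rate r clears €973.38 in 33 more payments. Total: 86 + 33 = 119 months.

119 months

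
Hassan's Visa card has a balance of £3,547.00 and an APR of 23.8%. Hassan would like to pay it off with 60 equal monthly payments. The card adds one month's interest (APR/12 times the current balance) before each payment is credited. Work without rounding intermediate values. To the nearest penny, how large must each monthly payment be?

Monthly rate r = 23.8%/12 = 1.98333% = 0.0198333.
Level-payment amortization: P = B₀·r / (1 − (1+r)^(−n)) = 3547.00·0.0198333 / (1 − 1.01983^(−60)).
Denominator 1 − (1+r)^(−60) = 0.69221473.
P = 70.3488 / 0.69221473 ≈ 101.63.

£101.63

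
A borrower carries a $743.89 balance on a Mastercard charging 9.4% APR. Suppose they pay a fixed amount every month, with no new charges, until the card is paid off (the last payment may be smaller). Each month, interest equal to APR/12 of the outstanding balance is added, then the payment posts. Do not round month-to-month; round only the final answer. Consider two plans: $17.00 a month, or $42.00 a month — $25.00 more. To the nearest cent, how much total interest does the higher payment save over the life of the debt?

$110.49

Monthly rate r = 9.4%/12 = 0.783333% = 0.00783333.
At $17.00/mo: n = ⌈−ln(1 − rB₀/P)/ln(1+r)⌉ = 54 payments (last $13.47); total interest = total paid − $743.89 = $170.58.
At $42.00/mo: 20 payments (last $5.98); total interest $60.09.
Interest saved = $170.58 − $60.09 = $110.49.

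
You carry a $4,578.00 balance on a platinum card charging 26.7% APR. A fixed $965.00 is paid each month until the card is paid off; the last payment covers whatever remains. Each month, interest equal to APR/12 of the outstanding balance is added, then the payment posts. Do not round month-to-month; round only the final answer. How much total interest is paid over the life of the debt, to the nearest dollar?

$314

Monthly rate r = 26.7%/12 = 2.225% = 0.02225.
Payoff takes n = ⌈−ln(1 − rB₀/P)/ln(1+r)⌉ = ⌈5.069⌉ = 6 payments; the last is $67.40.
Total paid = 5·$965.00 + $67.40 = $4,892.40.
Total interest = total paid − principal = $4,892.40 − $4,578.00 = $314.40.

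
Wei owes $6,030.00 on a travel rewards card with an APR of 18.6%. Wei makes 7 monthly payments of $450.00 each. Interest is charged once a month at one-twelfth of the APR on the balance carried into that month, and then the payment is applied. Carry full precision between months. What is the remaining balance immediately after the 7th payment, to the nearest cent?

Monthly rate r = 18.6%/12 = 1.55% = 0.0155.
Each month: B ← B·(1+r) − $450.00.
Month 1: interest $93.47; balance after payment $5,673.47.
Month 2: interest $87.94; balance after payment $5,311.40.
Month 3: interest $82.33; balance after payment $4,943.73.
Month 4: interest $76.63; balance after payment $4,570.36.
Month 5: interest $70.84; balance after payment $4,191.20.
Month 6: interest $64.96; balance after payment $3,806.16.
Month 7: interest $59.00; balance after payment $3,415.16.

$3,415.16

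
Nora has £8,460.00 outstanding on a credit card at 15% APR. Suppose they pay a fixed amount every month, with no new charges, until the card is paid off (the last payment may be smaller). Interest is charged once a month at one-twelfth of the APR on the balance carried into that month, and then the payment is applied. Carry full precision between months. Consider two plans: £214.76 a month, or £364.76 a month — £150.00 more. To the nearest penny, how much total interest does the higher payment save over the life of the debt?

Monthly rate r = 15%/12 = 1.25% = 0.0125.
At £214.76/mo: n = ⌈−ln(1 − rB₀/P)/ln(1+r)⌉ = 55 payments (last £125.93); total interest = total paid − £8,460.00 = £3,262.97.
At £364.76/mo: 28 payments (last £205.07); total interest £1,593.59.
Interest saved = £3,262.97 − £1,593.59 = £1,669.38.

£1,669.38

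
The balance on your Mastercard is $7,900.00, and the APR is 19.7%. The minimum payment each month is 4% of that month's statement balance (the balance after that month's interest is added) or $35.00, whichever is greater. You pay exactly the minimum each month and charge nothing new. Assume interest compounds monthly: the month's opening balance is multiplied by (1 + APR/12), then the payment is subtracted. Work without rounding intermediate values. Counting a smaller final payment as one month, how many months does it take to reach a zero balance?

Monthly rate r = 19.7%/12 = 1.64167% = 0.0164167.
While 4% of the post-interest balance exceeds $35.00, each month B ← (B·(1+r))·(1 − 0.04), i.e. B shrinks by the factor (1+r)·0.96 = 0.97576.
This holds for months 1–91. Entering month 92 the balance is $846.92; 4% of the post-interest balance is now below $35.00, so the flat $35.00 minimum applies from here.
From month 92 a fixed $35.00 at rate r clears $846.92 in 32 more payments. Total: 91 + 32 = 123 months.

123 months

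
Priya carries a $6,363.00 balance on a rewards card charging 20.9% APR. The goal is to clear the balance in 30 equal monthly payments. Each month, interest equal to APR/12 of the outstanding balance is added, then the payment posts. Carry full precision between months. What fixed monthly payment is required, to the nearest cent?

Monthly rate r = 20.9%/12 = 1.74167% = 0.0174167.
Level-payment amortization: P = B₀·r / (1 − (1+r)^(−n)) = 6363.00·0.0174167 / (1 − 1.01742^(−30)).
Denominator 1 − (1+r)^(−30) = 0.40429044.
P = 110.822 / 0.40429044 ≈ 274.12.

$274.12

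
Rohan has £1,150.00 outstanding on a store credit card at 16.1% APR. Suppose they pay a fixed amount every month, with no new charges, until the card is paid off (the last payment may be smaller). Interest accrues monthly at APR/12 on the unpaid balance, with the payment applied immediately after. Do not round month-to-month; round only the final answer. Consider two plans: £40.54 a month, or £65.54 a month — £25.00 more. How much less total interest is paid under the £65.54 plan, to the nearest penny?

Monthly rate r = 16.1%/12 = 1.34167% = 0.0134167.
At £40.54/mo: n = ⌈−ln(1 − rB₀/P)/ln(1+r)⌉ = 36 payments (last £38.13); total interest = total paid − £1,150.00 = £307.03.
At £65.54/mo: 21 payments (last £9.27); total interest £170.07.
Interest saved = £307.03 − £170.07 = £136.96.

£136.96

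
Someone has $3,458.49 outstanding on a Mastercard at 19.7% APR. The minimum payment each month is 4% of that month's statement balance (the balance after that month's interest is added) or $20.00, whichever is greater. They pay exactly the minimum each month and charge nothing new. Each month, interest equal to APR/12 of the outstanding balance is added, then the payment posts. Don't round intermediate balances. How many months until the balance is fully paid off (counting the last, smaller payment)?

Monthly rate r = 19.7%/12 = 1.64167% = 0.0164167.
While 4% of the post-interest balance exceeds $20.00, each month B ← (B·(1+r))·(1 − 0.04), i.e. B shrinks by the factor (1+r)·0.96 = 0.97576.
This holds for months 1–80. Entering month 81 the balance is $485.65; 4% of the post-interest balance is now below $20.00, so the flat $20.00 minimum applies from here.
From month 81 a fixed $20.00 at rate r clears $485.65 in 32 more payments. Total: 80 + 32 = 112 months.

112 months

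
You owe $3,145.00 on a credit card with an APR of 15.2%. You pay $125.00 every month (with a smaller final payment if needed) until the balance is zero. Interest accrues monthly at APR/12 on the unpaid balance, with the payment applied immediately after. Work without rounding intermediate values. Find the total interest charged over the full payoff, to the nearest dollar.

Monthly rate r = 15.2%/12 = 1.26667% = 0.0126667.
Payoff takes n = ⌈−ln(1 − rB₀/P)/ln(1+r)⌉ = ⌈30.487⌉ = 31 payments; the last is $61.07.
Total paid = 30·$125.00 + $61.07 = $3,811.07.
Total interest = total paid − principal = $3,811.07 − $3,145.00 = $666.07.

$666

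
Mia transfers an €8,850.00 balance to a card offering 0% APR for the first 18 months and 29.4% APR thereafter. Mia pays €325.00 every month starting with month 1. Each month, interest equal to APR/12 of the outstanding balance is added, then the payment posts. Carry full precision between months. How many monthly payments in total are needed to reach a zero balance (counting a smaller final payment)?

29 payments

Promo months 1–18 at r₀ = 0%/12 = 0; months 19+ at r₁ = 29.4%/12 = 0.0245.
After month 18 (no interest yet): B = €8,850.00 − 18·€325.00 = €3,000.00.
Then at r₁ with €325.00/mo: n₂ = −ln(1 − r₁·B/P)/ln(1+r₁) ≈ 10.59 → 11 more payments.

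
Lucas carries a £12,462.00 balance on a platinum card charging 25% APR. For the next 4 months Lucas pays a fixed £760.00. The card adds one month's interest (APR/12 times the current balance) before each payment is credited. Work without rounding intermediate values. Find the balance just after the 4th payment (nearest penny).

Monthly rate r = 25%/12 = 2.08333% = 0.0208333.
Each month: B ← B·(1+r) − £760.00.
Month 1: interest £259.62; balance after payment £11,961.62.
Month 2: interest £249.20; balance after payment £11,450.83.
Month 3: interest £238.56; balance after payment £10,929.38.
Month 4: interest £227.70; balance after payment £10,397.08.

£10,397.08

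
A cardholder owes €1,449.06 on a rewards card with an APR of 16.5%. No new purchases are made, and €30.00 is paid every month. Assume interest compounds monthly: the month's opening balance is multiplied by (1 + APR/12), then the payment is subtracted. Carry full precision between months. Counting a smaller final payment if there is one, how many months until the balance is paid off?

80 months

Monthly rate r = 16.5%/12 = 1.375% = 0.01375.
Recurrence: B ← B·(1+r) − €30.00.
Month 1: interest €19.92; balance after payment €1,438.98.
Month 2: interest €19.79; balance after payment €1,428.77.
Closed form: n = −ln(1 − rB₀/P)/ln(1+r) = −ln(0.33585)/ln(1.01375) ≈ 79.897, so the balance reaches zero during payment 80.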